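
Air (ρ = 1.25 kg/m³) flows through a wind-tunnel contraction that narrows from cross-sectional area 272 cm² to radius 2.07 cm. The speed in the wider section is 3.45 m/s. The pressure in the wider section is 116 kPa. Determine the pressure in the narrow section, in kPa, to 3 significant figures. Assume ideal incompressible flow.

Mass conservation (A₁v₁ = A₂v₂) gives v₂ = 3.45 × 272/13.5 = 69.7 m/s.
With no height change, Bernoulli's equation is P₁ + ½ρv₁² = P₂ + ½ρv₂².
P₂ = P₁ − ½ρ(v₂² − v₁²) = 116000 − ½·1.25·(69.7² − 3.45²) = 116000 − 3030 = 113000 Pa.

113 kPa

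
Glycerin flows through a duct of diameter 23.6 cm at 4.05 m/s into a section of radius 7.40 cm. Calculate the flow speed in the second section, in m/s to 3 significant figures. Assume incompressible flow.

v₂ ≈ 10.3 m/s

By continuity, v₂ = v₁·A₁/A₂ = 4.05·(437/172) = 10.3 m/s.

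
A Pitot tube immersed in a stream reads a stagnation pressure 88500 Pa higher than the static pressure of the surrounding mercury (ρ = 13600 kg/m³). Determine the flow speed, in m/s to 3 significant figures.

At the stagnation point the flow is brought to rest, so Bernoulli gives P_stag − P_static = ½ρv².
v = √(2ΔP/ρ) = √(2·88500/13600) = 3.61 m/s.

v ≈ 3.61 m/s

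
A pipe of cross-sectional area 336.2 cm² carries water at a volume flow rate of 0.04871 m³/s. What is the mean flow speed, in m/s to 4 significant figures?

v = 1.449 m/s

Q = 0.04871 m³/s = 0.04871 m³/s.
v = Q/A = 0.04871 / 0.03362 = 1.449 m/s.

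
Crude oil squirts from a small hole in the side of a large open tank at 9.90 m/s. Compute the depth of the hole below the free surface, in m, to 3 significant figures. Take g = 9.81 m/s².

5.00 m

For a small hole in a large open tank, ½v² = gh, giving h = v²/(2g).
h = 9.90²/(2·9.81) = 98.0/19.62 = 5.00 m.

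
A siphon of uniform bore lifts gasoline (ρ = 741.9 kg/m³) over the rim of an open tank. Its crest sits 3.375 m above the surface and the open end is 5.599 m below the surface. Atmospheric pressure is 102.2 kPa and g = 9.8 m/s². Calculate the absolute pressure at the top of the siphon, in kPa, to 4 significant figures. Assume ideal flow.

P_top ≈ 36.95 kPa

Bernoulli surface→outlet gives ½v² = g·h_out, so v = √(2·9.8·5.599) = 10.48 m/s.
Continuity keeps v the same throughout the tube; from surface to crest, P_atm + 0 = P_top + ½ρv² + ρg·h_top.
P_top = 102200 − ½·741.9·10.48² − 741.9·9.8·3.375 = 36950 Pa.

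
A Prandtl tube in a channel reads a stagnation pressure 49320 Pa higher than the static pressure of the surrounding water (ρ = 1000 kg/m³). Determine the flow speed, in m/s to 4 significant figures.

The dynamic pressure equals the rise in static pressure at the stagnation point: ΔP = ½ρv².
v = √(2ΔP/ρ) = √(2·49320/1000) = 9.932 m/s.

9.932 m/s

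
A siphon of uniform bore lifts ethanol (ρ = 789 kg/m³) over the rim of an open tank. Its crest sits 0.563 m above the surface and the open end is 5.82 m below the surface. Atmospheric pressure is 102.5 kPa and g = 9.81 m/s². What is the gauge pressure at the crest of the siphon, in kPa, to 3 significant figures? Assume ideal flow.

The outlet speed comes from Torricelli: v = √(2g·5.82) = 10.7 m/s.
Continuity keeps v the same throughout the tube; from surface to crest, P_atm + 0 = P_top + ½ρv² + ρg·h_top.
P_top = 102500 − ½·789·10.7² − 789·9.81·0.563 = 53100 Pa. So P_gauge = P_top − P_atm = -49400 Pa.

P_gauge ≈ -49.4 kPa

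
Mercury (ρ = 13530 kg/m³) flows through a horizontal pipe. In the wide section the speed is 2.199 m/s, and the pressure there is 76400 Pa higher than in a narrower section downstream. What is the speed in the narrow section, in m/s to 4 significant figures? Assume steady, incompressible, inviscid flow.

Horizontal Bernoulli: P₁ + ½ρv₁² = P₂ + ½ρv₂², so v₂² = v₁² + 2(P₁ − P₂)/ρ.
v₂ = √(2.199² + 2·76400/13530) = √(4.836 + 11.29) = 4.016 m/s.

v₂ ≈ 4.016 m/s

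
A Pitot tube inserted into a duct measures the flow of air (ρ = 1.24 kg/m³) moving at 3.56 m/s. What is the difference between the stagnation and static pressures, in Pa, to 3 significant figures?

ΔP = 7.86 Pa

At the stagnation point the flow is brought to rest, so Bernoulli gives P_stag − P_static = ½ρv².
ΔP = ½·1.24·3.56² = 7.86 Pa.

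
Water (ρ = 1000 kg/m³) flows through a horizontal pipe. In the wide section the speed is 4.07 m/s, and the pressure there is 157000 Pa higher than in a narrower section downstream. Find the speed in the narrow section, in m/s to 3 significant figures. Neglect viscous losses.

Along the level pipe P + ½ρv² is conserved, hence v₂² = v₁² + 2(P₁ − P₂)/ρ.
v₂ = √(4.07² + 2·157000/1000) = √(16.6 + 314) = 18.2 m/s.

v₂ ≈ 18.2 m/s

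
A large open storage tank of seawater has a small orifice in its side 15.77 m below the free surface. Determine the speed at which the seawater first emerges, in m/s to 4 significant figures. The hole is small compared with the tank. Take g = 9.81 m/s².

17.59 m/s

Torricelli's result v = √(2gh) gives v = √(2·9.81·15.77) = 17.59 m/s.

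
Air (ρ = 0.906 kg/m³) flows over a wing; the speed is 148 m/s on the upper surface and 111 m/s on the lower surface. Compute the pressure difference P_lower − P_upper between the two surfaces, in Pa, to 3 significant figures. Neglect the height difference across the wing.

With negligible Δh, P + ½ρv² is constant, so P_low − P_up = ½ρ(v_up² − v_low²).
ΔP = ½·0.906·(148² − 111²) = 4340 Pa.

ΔP ≈ 4340 Pa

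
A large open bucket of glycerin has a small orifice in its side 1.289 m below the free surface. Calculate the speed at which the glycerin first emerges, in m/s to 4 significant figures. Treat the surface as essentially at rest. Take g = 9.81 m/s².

Torricelli's result v = √(2gh) gives v = √(2·9.81·1.289) = 5.029 m/s.

5.029 m/s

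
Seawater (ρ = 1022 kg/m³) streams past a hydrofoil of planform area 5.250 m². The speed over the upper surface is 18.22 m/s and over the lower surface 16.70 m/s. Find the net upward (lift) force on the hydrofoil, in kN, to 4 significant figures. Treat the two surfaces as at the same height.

F = 142.4 kN

From P + ½ρv² = const at equal height, P_low − P_up = ½ρ(v_up² − v_low²).
ΔP = ½·1022·(18.22² − 16.70²) = 27120 Pa.
Lift = ΔP · A = 27120 × 5.250 = 142400 N.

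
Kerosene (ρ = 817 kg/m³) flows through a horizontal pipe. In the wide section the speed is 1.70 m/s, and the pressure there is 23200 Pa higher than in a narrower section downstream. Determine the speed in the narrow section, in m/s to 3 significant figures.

Along the level pipe P + ½ρv² is conserved, hence v₂² = v₁² + 2(P₁ − P₂)/ρ.
v₂ = √(1.70² + 2·23200/817) = √(2.89 + 56.8) = 7.73 m/s.

v₂ = 7.73 m/s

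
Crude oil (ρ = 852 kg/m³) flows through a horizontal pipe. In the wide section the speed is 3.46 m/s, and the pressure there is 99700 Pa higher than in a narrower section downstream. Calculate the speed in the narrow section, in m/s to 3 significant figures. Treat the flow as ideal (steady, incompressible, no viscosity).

v₂ = 15.7 m/s

With h₁ = h₂, rearranging Bernoulli gives v₂ = √(v₁² + 2ΔP/ρ).
v₂ = √(3.46² + 2·99700/852) = √(12.0 + 234) = 15.7 m/s.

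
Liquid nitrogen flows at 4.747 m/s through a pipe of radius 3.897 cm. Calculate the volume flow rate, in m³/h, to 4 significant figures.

Q = A·v = 0.004771 m² × 4.747 m/s = 0.02265 m³/s.
Converting: 0.02265 m³/s × 3600 = 81.53 m³/h.

Q = 81.53 m³/h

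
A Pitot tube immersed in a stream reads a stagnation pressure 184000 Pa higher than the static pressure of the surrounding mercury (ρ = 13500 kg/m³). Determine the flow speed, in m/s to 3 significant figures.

The dynamic pressure equals the rise in static pressure at the stagnation point: ΔP = ½ρv².
v = √(2ΔP/ρ) = √(2·184000/13500) = 5.22 m/s.

5.22 m/s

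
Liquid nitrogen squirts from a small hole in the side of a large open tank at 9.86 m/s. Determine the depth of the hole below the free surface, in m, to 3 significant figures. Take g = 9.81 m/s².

For a small hole in a large open tank, ½v² = gh, giving h = v²/(2g).
h = 9.86²/(2·9.81) = 97.2/19.62 = 4.96 m.

h ≈ 4.96 m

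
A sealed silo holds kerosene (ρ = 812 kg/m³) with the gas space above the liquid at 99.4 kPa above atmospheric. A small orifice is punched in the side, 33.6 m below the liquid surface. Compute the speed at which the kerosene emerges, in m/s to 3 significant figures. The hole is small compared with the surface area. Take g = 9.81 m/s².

Take point 1 at the surface (v₁ ≈ 0) and point 2 at the hole (at atmospheric pressure). Bernoulli: P₁ + ρg h = P_atm + ½ρv₂².
With P₁ − P_atm = 99400 Pa, v₂ = √(2gh + 2ΔP/ρ) = √(2·9.81·33.6 + 2·99400/812) = 30.1 m/s.

30.1 m/s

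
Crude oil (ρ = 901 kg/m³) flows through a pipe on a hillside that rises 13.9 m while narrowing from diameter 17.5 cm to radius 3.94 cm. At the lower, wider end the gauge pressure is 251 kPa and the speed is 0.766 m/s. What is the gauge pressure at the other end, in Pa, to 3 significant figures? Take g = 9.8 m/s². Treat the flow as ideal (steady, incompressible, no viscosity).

P₂ = 122000 Pa

Mass conservation (A₁v₁ = A₂v₂) gives v₂ = 0.766 × 241/48.8 = 3.78 m/s.
Energy conservation along the streamline gives P₂ = P₁ − ½ρ(v₂² − v₁²) − ρg(h₂ − h₁).
P₂ = 251000 + ½·901·(0.766² − 3.78²) − 901·9.8·(+13.9) = 251000 + (-6170) − (123000) = 122000 Pa.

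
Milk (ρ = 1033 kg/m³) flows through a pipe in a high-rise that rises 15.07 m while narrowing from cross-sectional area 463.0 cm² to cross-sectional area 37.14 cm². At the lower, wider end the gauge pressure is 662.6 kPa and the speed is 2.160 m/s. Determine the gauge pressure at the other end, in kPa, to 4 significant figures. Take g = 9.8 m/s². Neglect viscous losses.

Mass conservation (A₁v₁ = A₂v₂) gives v₂ = 2.160 × 463.0/37.14 = 26.93 m/s.
Bernoulli: P₁ + ½ρv₁² + ρg h₁ = P₂ + ½ρv₂² + ρg h₂, so P₂ = P₁ + ½ρ(v₁² − v₂²) − ρg(h₂ − h₁).
P₂ = 662600 + ½·1033·(2.160² − 26.93²) − 1033·9.8·(+15.07) = 662600 + (-372100) − (152600) = 137900 Pa.

P₂ = 137.9 kPa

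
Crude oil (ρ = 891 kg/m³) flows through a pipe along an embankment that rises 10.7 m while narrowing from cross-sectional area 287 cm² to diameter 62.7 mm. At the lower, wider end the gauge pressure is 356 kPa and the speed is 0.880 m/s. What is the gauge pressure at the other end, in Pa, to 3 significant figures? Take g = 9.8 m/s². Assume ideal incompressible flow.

233000 Pa

Mass conservation (A₁v₁ = A₂v₂) gives v₂ = 0.880 × 287/30.9 = 8.18 m/s.
Applying Bernoulli between the two ends and solving for P₂: P₂ = P₁ + ½ρ(v₁² − v₂²) − ρgΔh.
P₂ = 356000 + ½·891·(0.880² − 8.18²) − 891·9.8·(+10.7) = 356000 + (-29500) − (93400) = 233000 Pa.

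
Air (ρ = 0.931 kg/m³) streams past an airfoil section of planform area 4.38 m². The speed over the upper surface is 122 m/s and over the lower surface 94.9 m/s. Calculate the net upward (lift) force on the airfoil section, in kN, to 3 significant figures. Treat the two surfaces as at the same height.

12.0 kN

With equal heights on the two surfaces, Bernoulli gives P_lower − P_upper = ½ρ(v_upper² − v_lower²).
ΔP = ½·0.931·(122² − 94.9²) = 2740 Pa.
Lift = ΔP · A = 2740 × 4.38 = 12000 N.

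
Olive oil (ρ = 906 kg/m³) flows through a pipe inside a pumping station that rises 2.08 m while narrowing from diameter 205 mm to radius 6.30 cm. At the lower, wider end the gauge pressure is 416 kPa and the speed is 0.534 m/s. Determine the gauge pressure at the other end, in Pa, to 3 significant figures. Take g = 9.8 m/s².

397000 Pa

By continuity, v₂ = v₁·A₁/A₂ = 0.534·(330/125) = 1.41 m/s.
Bernoulli: P₁ + ½ρv₁² + ρg h₁ = P₂ + ½ρv₂² + ρg h₂, so P₂ = P₁ + ½ρ(v₁² − v₂²) − ρg(h₂ − h₁).
P₂ = 416000 + ½·906·(0.534² − 1.41²) − 906·9.8·(+2.08) = 416000 + (-776) − (18500) = 397000 Pa.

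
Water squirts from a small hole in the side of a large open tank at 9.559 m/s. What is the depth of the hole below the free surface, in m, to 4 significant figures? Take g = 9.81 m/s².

Torricelli: v = √(2gh), so h = v²/(2g).
h = 9.559²/(2·9.81) = 91.37/19.62 = 4.657 m.

h ≈ 4.657 m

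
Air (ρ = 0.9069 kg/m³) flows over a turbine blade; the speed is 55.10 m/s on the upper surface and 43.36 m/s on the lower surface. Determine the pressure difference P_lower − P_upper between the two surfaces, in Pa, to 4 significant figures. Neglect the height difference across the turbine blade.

The pressure is lower where the speed is higher: ΔP = ½ρ(v_up² − v_low²).
ΔP = ½·0.9069·(55.10² − 43.36²) = 524.2 Pa.

ΔP ≈ 524.2 Pa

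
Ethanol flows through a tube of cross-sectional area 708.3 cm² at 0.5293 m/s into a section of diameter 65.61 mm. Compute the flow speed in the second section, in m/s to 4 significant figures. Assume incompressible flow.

Continuity gives A₁v₁ = A₂v₂, so v₂ = (708.3 cm²)/(33.81 cm²) × 0.5293 m/s = 11.09 m/s.

v₂ ≈ 11.09 m/s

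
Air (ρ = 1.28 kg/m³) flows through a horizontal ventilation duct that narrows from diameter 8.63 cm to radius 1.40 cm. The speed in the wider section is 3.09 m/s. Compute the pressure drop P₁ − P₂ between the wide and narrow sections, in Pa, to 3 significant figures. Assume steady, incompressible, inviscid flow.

Continuity gives A₁v₁ = A₂v₂, so v₂ = (58.5 cm²)/(6.16 cm²) × 3.09 m/s = 29.4 m/s.
Along the horizontal streamline, P + ½ρv² is constant.
P₁ − P₂ = ½·1.28·(29.4² − 3.09²) = ½·1.28·852 = 545 Pa.

ΔP ≈ 545 Pa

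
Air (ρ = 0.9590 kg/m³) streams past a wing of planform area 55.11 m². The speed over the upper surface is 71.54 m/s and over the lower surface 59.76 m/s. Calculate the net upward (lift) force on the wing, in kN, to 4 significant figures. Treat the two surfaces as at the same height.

The faster flow above has the lower pressure; Bernoulli (same height) gives ΔP = ½ρ(v_up² − v_low²).
ΔP = ½·0.9590·(71.54² − 59.76²) = 741.6 Pa.
Lift = ΔP · A = 741.6 × 55.11 = 40870 N.

40.87 kN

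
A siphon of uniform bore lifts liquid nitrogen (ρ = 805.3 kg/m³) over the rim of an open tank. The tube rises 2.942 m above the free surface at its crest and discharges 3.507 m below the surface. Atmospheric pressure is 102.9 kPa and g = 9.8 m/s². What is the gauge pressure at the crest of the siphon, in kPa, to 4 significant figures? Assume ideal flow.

Bernoulli surface→outlet gives ½v² = g·h_out, so v = √(2·9.8·3.507) = 8.291 m/s.
The bore is uniform, so the speed at the crest is the same v. Bernoulli surface→crest: P_atm = P_top + ½ρv² + ρg·h_top.
P_top = 102900 − ½·805.3·8.291² − 805.3·9.8·2.942 = 52000 Pa. So P_gauge = P_top − P_atm = -50900 Pa.

-50.90 kPa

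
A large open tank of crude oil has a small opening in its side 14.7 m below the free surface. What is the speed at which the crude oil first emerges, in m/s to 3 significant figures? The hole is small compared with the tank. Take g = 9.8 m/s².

17.0 m/s

The surface is effectively still and both ends are open, so ½v² = gh and v = √(2·9.8·14.7) = 17.0 m/s.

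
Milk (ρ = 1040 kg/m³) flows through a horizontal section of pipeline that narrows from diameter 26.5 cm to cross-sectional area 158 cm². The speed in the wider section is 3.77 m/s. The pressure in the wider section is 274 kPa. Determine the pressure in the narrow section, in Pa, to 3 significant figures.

Mass conservation (A₁v₁ = A₂v₂) gives v₂ = 3.77 × 552/158 = 13.2 m/s.
The pipe is horizontal, so Bernoulli reduces to P₁ + ½ρv₁² = P₂ + ½ρv₂².
P₂ = P₁ − ½ρ(v₂² − v₁²) = 274000 − ½·1040·(13.2² − 3.77²) = 274000 − 82700 = 191000 Pa.

P₂ ≈ 191000 Pa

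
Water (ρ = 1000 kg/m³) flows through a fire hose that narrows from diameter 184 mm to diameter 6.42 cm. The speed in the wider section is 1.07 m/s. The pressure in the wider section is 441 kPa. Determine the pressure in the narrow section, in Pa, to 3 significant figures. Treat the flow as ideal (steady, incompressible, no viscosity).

Mass conservation (A₁v₁ = A₂v₂) gives v₂ = 1.07 × 266/32.4 = 8.79 m/s.
The pipe is horizontal, so Bernoulli reduces to P₁ + ½ρv₁² = P₂ + ½ρv₂².
P₂ = P₁ − ½ρ(v₂² − v₁²) = 441000 − ½·1000·(8.79² − 1.07²) = 441000 − 38100 = 403000 Pa.

403000 Pa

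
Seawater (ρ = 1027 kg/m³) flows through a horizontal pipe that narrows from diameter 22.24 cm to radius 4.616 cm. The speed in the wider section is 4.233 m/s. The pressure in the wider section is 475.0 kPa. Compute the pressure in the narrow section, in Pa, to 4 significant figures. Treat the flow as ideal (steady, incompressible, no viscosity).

By continuity, v₂ = v₁·A₁/A₂ = 4.233·(388.5/66.94) = 24.57 m/s.
Along the horizontal streamline, P + ½ρv² is constant.
P₂ = P₁ − ½ρ(v₂² − v₁²) = 475000 − ½·1027·(24.57² − 4.233²) = 475000 − 300700 = 174300 Pa.

P₂ ≈ 174300 Pa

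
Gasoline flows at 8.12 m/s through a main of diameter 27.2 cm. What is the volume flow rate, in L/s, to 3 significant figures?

Q = 472 L/s

Q = A·v = 0.0581 m² × 8.12 m/s = 0.472 m³/s.
Converting: 0.472 m³/s × 1000 = 472 L/s.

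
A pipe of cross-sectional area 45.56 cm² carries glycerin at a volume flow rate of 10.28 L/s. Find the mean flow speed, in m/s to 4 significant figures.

Q = 10.28 L/s = 0.01028 m³/s.
v = Q/A = 0.01028 / 0.004556 = 2.256 m/s.

v ≈ 2.256 m/s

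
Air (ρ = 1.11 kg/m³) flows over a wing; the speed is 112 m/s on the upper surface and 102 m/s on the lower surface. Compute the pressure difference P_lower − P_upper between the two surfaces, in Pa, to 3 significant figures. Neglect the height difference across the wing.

Bernoulli (same height): P_lower − P_upper = ½ρ(v_upper² − v_lower²).
ΔP = ½·1.11·(112² − 102²) = 1190 Pa.

ΔP = 1190 Pa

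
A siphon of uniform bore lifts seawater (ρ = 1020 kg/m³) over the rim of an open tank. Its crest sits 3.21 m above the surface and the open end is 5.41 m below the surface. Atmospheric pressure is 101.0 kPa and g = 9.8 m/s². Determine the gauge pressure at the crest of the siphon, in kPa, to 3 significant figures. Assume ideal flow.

-86.2 kPa

Bernoulli surface→outlet gives ½v² = g·h_out, so v = √(2·9.8·5.41) = 10.3 m/s.
The bore is uniform, so the speed at the crest is the same v. Bernoulli surface→crest: P_atm = P_top + ½ρv² + ρg·h_top.
P_top = 101000 − ½·1020·10.3² − 1020·9.8·3.21 = 14800 Pa. So P_gauge = P_top − P_atm = -86200 Pa.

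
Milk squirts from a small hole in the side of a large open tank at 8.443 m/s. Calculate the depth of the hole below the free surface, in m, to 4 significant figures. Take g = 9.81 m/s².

Torricelli: v = √(2gh), so h = v²/(2g).
h = 8.443²/(2·9.81) = 71.28/19.62 = 3.633 m.

3.633 m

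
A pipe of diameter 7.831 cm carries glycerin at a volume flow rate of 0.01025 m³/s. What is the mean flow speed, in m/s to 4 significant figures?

Q = 0.01025 m³/s = 0.01025 m³/s.
v = Q/A = 0.01025 / 0.004816 = 2.128 m/s.

v ≈ 2.128 m/s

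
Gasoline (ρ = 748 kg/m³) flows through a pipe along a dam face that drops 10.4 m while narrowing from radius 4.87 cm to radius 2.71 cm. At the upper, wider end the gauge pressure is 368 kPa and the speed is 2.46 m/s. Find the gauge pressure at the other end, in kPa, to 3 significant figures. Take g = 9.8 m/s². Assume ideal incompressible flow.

Mass conservation (A₁v₁ = A₂v₂) gives v₂ = 2.46 × 74.5/23.1 = 7.94 m/s.
Bernoulli: P₁ + ½ρv₁² + ρg h₁ = P₂ + ½ρv₂² + ρg h₂, so P₂ = P₁ + ½ρ(v₁² − v₂²) − ρg(h₂ − h₁).
P₂ = 368000 + ½·748·(2.46² − 7.94²) − 748·9.8·(−10.4) = 368000 + (-21300) − (-76200) = 423000 Pa.

423 kPa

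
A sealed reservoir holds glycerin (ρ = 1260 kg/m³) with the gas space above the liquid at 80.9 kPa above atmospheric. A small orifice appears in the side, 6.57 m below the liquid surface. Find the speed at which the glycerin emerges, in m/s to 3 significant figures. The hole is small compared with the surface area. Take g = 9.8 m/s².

v = 16.0 m/s

Take point 1 at the surface (v₁ ≈ 0) and point 2 at the hole (at atmospheric pressure). Bernoulli: P₁ + ρg h = P_atm + ½ρv₂².
With P₁ − P_atm = 80900 Pa, v₂ = √(2gh + 2ΔP/ρ) = √(2·9.8·6.57 + 2·80900/1260) = 16.0 m/s.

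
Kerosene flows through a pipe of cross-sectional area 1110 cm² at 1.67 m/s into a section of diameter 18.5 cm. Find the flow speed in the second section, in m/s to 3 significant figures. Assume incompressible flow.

6.90 m/s

The volume flow rate is constant, so v₂ = (A₁/A₂)v₁ = (1110/269)·1.67 = 6.90 m/s.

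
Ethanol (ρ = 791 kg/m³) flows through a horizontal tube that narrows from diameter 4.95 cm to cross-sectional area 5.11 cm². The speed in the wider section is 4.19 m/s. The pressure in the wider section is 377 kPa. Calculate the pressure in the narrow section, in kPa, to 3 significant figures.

285 kPa

Mass conservation (A₁v₁ = A₂v₂) gives v₂ = 4.19 × 19.2/5.11 = 15.8 m/s.
The pipe is horizontal, so Bernoulli reduces to P₁ + ½ρv₁² = P₂ + ½ρv₂².
P₂ = P₁ − ½ρ(v₂² − v₁²) = 377000 − ½·791·(15.8² − 4.19²) = 377000 − 91500 = 285000 Pa.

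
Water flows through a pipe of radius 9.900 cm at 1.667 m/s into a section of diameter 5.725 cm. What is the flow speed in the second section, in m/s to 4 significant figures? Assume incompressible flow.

v₂ = 19.94 m/s

Mass conservation (A₁v₁ = A₂v₂) gives v₂ = 1.667 × 307.9/25.74 = 19.94 m/s.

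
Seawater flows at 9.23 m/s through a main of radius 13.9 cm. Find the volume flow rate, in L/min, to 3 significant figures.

Q = A·v = 0.0607 m² × 9.23 m/s = 0.560 m³/s.
Converting: 0.560 m³/s × 60000 = 33600 L/min.

33600 L/min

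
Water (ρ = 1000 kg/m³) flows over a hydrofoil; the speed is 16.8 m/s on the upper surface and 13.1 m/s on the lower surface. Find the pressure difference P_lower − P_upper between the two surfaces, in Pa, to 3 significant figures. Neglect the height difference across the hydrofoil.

ΔP = 55300 Pa

Bernoulli (same height): P_lower − P_upper = ½ρ(v_upper² − v_lower²).
ΔP = ½·1000·(16.8² − 13.1²) = 55300 Pa.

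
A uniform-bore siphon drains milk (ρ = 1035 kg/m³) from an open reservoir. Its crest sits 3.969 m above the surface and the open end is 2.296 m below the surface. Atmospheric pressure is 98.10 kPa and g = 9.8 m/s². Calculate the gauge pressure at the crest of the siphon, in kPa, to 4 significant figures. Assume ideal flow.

The outlet speed comes from Torricelli: v = √(2g·2.296) = 6.708 m/s.
With constant cross-section the crest speed equals v; applying Bernoulli from the surface up to the crest, P_top = P_atm − ½ρv² − ρg·h_top.
P_top = 98100 − ½·1035·6.708² − 1035·9.8·3.969 = 34550 Pa. So P_gauge = P_top − P_atm = -63550 Pa.

-63.55 kPa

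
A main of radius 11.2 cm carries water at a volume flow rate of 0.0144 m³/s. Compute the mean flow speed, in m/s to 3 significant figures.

v ≈ 0.365 m/s

Q = 0.0144 m³/s = 0.0144 m³/s.
v = Q/A = 0.0144 / 0.0394 = 0.365 m/s.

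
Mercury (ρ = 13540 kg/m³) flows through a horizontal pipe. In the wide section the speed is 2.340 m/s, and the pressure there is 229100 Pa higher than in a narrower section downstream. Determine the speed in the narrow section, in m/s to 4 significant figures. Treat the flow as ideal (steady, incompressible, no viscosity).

v₂ ≈ 6.270 m/s

With h₁ = h₂, rearranging Bernoulli gives v₂ = √(v₁² + 2ΔP/ρ).
v₂ = √(2.340² + 2·229100/13540) = √(5.476 + 33.84) = 6.270 m/s.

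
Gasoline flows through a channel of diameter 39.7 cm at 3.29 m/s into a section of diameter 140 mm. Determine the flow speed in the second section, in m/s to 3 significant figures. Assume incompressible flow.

Continuity gives A₁v₁ = A₂v₂, so v₂ = (1240 cm²)/(154 cm²) × 3.29 m/s = 26.5 m/s.

v₂ = 26.5 m/s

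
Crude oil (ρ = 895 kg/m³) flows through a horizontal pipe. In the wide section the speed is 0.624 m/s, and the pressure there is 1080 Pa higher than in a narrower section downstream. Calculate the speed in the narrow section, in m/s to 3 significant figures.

Along the level pipe P + ½ρv² is conserved, hence v₂² = v₁² + 2(P₁ − P₂)/ρ.
v₂ = √(0.624² + 2·1080/895) = √(0.389 + 2.41) = 1.67 m/s.

v₂ ≈ 1.67 m/s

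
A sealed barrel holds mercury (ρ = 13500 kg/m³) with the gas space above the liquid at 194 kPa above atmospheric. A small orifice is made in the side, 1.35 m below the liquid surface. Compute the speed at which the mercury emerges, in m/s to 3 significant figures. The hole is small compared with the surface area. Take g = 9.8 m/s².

Take point 1 at the surface (v₁ ≈ 0) and point 2 at the hole (at atmospheric pressure). Bernoulli: P₁ + ρg h = P_atm + ½ρv₂².
With P₁ − P_atm = 194000 Pa, v₂ = √(2gh + 2ΔP/ρ) = √(2·9.8·1.35 + 2·194000/13500) = 7.43 m/s.

7.43 m/s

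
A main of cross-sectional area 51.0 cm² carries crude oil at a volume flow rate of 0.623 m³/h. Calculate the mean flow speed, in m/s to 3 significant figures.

v = 0.0339 m/s

Q = 0.623 m³/h = 0.000173 m³/s.
v = Q/A = 0.000173 / 0.00510 = 0.0339 m/s.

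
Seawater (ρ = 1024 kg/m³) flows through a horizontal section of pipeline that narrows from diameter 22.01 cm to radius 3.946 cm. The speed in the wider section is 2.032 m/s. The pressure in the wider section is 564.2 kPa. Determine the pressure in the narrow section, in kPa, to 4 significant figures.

By continuity, v₂ = v₁·A₁/A₂ = 2.032·(380.5/48.92) = 15.80 m/s.
With no height change, Bernoulli's equation is P₁ + ½ρv₁² = P₂ + ½ρv₂².
P₂ = P₁ − ½ρ(v₂² − v₁²) = 564200 − ½·1024·(15.80² − 2.032²) = 564200 − 125800 = 438400 Pa.

P₂ ≈ 438.4 kPa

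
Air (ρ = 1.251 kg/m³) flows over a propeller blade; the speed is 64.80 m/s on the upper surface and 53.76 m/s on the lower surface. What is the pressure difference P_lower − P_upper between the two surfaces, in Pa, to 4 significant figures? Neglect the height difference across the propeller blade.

ΔP = 818.7 Pa

The pressure is lower where the speed is higher: ΔP = ½ρ(v_up² − v_low²).
ΔP = ½·1.251·(64.80² − 53.76²) = 818.7 Pa.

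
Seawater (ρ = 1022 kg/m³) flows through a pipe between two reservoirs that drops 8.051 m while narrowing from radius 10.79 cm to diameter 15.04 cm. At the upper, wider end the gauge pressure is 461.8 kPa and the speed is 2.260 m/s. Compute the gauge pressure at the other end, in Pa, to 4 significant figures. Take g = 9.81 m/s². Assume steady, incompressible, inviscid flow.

Mass conservation (A₁v₁ = A₂v₂) gives v₂ = 2.260 × 365.8/177.7 = 4.653 m/s.
Applying Bernoulli between the two ends and solving for P₂: P₂ = P₁ + ½ρ(v₁² − v₂²) − ρgΔh.
P₂ = 461800 + ½·1022·(2.260² − 4.653²) − 1022·9.81·(−8.051) = 461800 + (-8452) − (-80720) = 534100 Pa.

P₂ = 534100 Pa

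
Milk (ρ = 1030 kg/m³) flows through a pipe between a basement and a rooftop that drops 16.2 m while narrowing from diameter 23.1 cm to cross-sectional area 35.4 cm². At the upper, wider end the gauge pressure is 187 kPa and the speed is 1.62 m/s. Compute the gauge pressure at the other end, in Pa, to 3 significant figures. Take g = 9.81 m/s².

P₂ = 163000 Pa

By continuity, v₂ = v₁·A₁/A₂ = 1.62·(419/35.4) = 19.2 m/s.
Applying Bernoulli between the two ends and solving for P₂: P₂ = P₁ + ½ρ(v₁² − v₂²) − ρgΔh.
P₂ = 187000 + ½·1030·(1.62² − 19.2²) − 1030·9.81·(−16.2) = 187000 + (-188000) − (-164000) = 163000 Pa.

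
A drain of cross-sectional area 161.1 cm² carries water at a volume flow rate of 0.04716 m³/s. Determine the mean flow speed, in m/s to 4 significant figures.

Q = 0.04716 m³/s = 0.04716 m³/s.
v = Q/A = 0.04716 / 0.01611 = 2.927 m/s.

v ≈ 2.927 m/s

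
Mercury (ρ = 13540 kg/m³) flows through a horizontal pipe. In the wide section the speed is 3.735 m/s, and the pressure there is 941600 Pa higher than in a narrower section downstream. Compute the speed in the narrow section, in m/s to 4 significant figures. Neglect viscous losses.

With h₁ = h₂, rearranging Bernoulli gives v₂ = √(v₁² + 2ΔP/ρ).
v₂ = √(3.735² + 2·941600/13540) = √(13.95 + 139.1) = 12.37 m/s.

v₂ ≈ 12.37 m/s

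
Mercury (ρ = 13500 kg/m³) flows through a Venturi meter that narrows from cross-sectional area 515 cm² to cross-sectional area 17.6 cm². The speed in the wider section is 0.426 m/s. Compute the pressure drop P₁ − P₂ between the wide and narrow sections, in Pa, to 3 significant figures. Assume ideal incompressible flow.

ΔP ≈ 1050000 Pa

By continuity, v₂ = v₁·A₁/A₂ = 0.426·(515/17.6) = 12.5 m/s.
With no height change, Bernoulli's equation is P₁ + ½ρv₁² = P₂ + ½ρv₂².
P₁ − P₂ = ½·13500·(12.5² − 0.426²) = ½·13500·155 = 1050000 Pa.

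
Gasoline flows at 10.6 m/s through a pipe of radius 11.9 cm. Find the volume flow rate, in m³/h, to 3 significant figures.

Q = A·v = 0.0445 m² × 10.6 m/s = 0.472 m³/s.
Converting: 0.472 m³/s × 3600 = 1700 m³/h.

Q ≈ 1700 m³/h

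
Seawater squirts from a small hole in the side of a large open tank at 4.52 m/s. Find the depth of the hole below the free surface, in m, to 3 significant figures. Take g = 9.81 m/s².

Inverting v = √(2gh) gives h = v² / 2g.
h = 4.52²/(2·9.81) = 20.4/19.62 = 1.04 m.

h ≈ 1.04 m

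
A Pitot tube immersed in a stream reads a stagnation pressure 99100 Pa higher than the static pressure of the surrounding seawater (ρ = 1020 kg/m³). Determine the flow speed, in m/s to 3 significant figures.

At the stagnation point the flow is brought to rest, so Bernoulli gives P_stag − P_static = ½ρv².
v = √(2ΔP/ρ) = √(2·99100/1020) = 13.9 m/s.

v ≈ 13.9 m/s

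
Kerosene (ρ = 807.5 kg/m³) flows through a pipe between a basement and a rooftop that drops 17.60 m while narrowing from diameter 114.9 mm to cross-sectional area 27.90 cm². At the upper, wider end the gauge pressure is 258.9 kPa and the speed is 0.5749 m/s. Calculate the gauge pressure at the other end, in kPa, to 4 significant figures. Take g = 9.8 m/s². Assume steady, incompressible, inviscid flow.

P₂ ≈ 396.5 kPa

The volume flow rate is constant, so v₂ = (A₁/A₂)v₁ = (103.7/27.90)·0.5749 = 2.137 m/s.
Energy conservation along the streamline gives P₂ = P₁ − ½ρ(v₂² − v₁²) − ρg(h₂ − h₁).
P₂ = 258900 + ½·807.5·(0.5749² − 2.137²) − 807.5·9.8·(−17.60) = 258900 + (-1710) − (-139300) = 396500 Pa.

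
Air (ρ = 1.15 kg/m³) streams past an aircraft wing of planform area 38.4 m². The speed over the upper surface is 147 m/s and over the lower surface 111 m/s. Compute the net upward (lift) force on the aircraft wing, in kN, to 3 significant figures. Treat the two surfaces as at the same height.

The faster flow above has the lower pressure; Bernoulli (same height) gives ΔP = ½ρ(v_up² − v_low²).
ΔP = ½·1.15·(147² − 111²) = 5340 Pa.
Lift = ΔP · A = 5340 × 38.4 = 205000 N.

F = 205 kN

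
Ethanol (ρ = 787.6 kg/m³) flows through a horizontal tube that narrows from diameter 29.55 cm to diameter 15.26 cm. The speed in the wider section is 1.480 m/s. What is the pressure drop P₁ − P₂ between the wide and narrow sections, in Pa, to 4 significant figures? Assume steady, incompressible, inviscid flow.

ΔP ≈ 11270 Pa

Mass conservation (A₁v₁ = A₂v₂) gives v₂ = 1.480 × 685.8/182.9 = 5.550 m/s.
The pipe is horizontal, so Bernoulli reduces to P₁ + ½ρv₁² = P₂ + ½ρv₂².
P₁ − P₂ = ½·787.6·(5.550² − 1.480²) = ½·787.6·28.61 = 11270 Pa.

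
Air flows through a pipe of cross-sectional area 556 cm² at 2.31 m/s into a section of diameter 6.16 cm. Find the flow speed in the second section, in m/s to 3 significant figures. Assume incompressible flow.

By continuity, v₂ = v₁·A₁/A₂ = 2.31·(556/29.8) = 43.1 m/s.

43.1 m/s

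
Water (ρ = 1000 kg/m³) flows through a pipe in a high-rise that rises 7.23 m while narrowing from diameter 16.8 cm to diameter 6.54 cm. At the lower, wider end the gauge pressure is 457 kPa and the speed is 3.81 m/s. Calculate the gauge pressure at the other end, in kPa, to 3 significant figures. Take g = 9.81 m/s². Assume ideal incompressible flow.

Mass conservation (A₁v₁ = A₂v₂) gives v₂ = 3.81 × 222/33.6 = 25.1 m/s.
Bernoulli: P₁ + ½ρv₁² + ρg h₁ = P₂ + ½ρv₂² + ρg h₂, so P₂ = P₁ + ½ρ(v₁² − v₂²) − ρg(h₂ − h₁).
P₂ = 457000 + ½·1000·(3.81² − 25.1²) − 1000·9.81·(+7.23) = 457000 + (-309000) − (70900) = 77300 Pa.

P₂ ≈ 77.3 kPa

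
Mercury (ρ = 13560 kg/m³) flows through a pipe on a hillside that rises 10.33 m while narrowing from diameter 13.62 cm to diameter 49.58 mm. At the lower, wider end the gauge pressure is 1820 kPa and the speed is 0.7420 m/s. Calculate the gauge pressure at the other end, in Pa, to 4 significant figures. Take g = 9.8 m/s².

P₂ = 238400 Pa

The volume flow rate is constant, so v₂ = (A₁/A₂)v₁ = (145.7/19.31)·0.7420 = 5.599 m/s.
Applying Bernoulli between the two ends and solving for P₂: P₂ = P₁ + ½ρ(v₁² − v₂²) − ρgΔh.
P₂ = 1820000 + ½·13560·(0.7420² − 5.599²) − 13560·9.8·(+10.33) = 1820000 + (-208800) − (1373000) = 238400 Pa.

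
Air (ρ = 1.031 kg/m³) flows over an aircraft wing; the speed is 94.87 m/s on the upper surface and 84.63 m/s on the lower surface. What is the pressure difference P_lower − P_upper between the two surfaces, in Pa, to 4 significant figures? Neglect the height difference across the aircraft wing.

The pressure is lower where the speed is higher: ΔP = ½ρ(v_up² − v_low²).
ΔP = ½·1.031·(94.87² − 84.63²) = 947.5 Pa.

ΔP ≈ 947.5 Pa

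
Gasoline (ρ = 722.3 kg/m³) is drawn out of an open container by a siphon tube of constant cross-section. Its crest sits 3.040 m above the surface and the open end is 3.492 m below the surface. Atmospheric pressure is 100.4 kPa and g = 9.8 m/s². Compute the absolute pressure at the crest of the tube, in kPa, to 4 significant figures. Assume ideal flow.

54.16 kPa

Bernoulli surface→outlet gives ½v² = g·h_out, so v = √(2·9.8·3.492) = 8.273 m/s.
The bore is uniform, so the speed at the crest is the same v. Bernoulli surface→crest: P_atm = P_top + ½ρv² + ρg·h_top.
P_top = 100400 − ½·722.3·8.273² − 722.3·9.8·3.040 = 54160 Pa.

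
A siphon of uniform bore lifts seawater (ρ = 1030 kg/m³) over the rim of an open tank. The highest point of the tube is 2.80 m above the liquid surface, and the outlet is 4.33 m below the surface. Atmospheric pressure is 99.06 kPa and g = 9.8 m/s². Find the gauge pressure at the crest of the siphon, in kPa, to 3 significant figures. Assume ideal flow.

P_gauge = -72.0 kPa

The outlet speed comes from Torricelli: v = √(2g·4.33) = 9.21 m/s.
The bore is uniform, so the speed at the crest is the same v. Bernoulli surface→crest: P_atm = P_top + ½ρv² + ρg·h_top.
P_top = 99060 − ½·1030·9.21² − 1030·9.8·2.80 = 27100 Pa. So P_gauge = P_top − P_atm = -72000 Pa.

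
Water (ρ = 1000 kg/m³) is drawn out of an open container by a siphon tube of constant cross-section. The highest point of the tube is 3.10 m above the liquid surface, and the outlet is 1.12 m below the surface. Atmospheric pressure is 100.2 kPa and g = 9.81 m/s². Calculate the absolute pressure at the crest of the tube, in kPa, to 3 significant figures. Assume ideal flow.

58.8 kPa

From the surface to the outlet (both open to atmosphere, surface at rest): v = √(2g·h_out) = √(2·9.81·1.12) = 4.69 m/s.
The bore is uniform, so the speed at the crest is the same v. Bernoulli surface→crest: P_atm = P_top + ½ρv² + ρg·h_top.
P_top = 100200 − ½·1000·4.69² − 1000·9.81·3.10 = 58800 Pa.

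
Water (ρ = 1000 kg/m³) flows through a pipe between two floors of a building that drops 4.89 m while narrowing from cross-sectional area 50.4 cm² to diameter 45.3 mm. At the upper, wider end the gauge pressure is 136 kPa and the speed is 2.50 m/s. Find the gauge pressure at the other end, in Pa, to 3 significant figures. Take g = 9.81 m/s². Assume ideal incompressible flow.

P₂ ≈ 157000 Pa

Mass conservation (A₁v₁ = A₂v₂) gives v₂ = 2.50 × 50.4/16.1 = 7.82 m/s.
Energy conservation along the streamline gives P₂ = P₁ − ½ρ(v₂² − v₁²) − ρg(h₂ − h₁).
P₂ = 136000 + ½·1000·(2.50² − 7.82²) − 1000·9.81·(−4.89) = 136000 + (-27400) − (-48000) = 157000 Pa.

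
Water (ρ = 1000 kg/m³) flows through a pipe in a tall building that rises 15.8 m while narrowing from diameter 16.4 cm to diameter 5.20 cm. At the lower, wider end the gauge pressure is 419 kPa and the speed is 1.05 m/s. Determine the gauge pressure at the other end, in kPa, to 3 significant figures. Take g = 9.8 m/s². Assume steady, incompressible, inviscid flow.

P₂ ≈ 210 kPa

Mass conservation (A₁v₁ = A₂v₂) gives v₂ = 1.05 × 211/21.2 = 10.4 m/s.
Bernoulli: P₁ + ½ρv₁² + ρg h₁ = P₂ + ½ρv₂² + ρg h₂, so P₂ = P₁ + ½ρ(v₁² − v₂²) − ρg(h₂ − h₁).
P₂ = 419000 + ½·1000·(1.05² − 10.4²) − 1000·9.8·(+15.8) = 419000 + (-54000) − (155000) = 210000 Pa.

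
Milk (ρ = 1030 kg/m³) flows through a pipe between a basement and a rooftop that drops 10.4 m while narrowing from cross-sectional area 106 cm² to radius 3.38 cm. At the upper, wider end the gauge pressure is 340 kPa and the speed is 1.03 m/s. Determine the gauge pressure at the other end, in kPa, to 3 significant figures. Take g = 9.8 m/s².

Mass conservation (A₁v₁ = A₂v₂) gives v₂ = 1.03 × 106/35.9 = 3.04 m/s.
Energy conservation along the streamline gives P₂ = P₁ − ½ρ(v₂² − v₁²) − ρg(h₂ − h₁).
P₂ = 340000 + ½·1030·(1.03² − 3.04²) − 1030·9.8·(−10.4) = 340000 + (-4220) − (-105000) = 441000 Pa.

P₂ ≈ 441 kPa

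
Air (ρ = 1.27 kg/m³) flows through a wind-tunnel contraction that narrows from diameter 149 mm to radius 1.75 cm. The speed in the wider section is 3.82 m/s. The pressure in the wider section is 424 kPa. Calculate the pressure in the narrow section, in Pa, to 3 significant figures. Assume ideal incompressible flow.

P₂ ≈ 421000 Pa

Mass conservation (A₁v₁ = A₂v₂) gives v₂ = 3.82 × 174/9.62 = 69.2 m/s.
With no height change, Bernoulli's equation is P₁ + ½ρv₁² = P₂ + ½ρv₂².
P₂ = P₁ − ½ρ(v₂² − v₁²) = 424000 − ½·1.27·(69.2² − 3.82²) = 424000 − 3030 = 421000 Pa.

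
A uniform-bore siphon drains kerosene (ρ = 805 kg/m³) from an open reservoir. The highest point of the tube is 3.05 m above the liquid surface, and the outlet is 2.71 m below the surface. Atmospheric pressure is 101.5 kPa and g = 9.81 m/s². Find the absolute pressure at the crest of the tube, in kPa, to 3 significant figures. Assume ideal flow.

From the surface to the outlet (both open to atmosphere, surface at rest): v = √(2g·h_out) = √(2·9.81·2.71) = 7.29 m/s.
Continuity keeps v the same throughout the tube; from surface to crest, P_atm + 0 = P_top + ½ρv² + ρg·h_top.
P_top = 101500 − ½·805·7.29² − 805·9.81·3.05 = 56000 Pa.

P_top ≈ 56.0 kPa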